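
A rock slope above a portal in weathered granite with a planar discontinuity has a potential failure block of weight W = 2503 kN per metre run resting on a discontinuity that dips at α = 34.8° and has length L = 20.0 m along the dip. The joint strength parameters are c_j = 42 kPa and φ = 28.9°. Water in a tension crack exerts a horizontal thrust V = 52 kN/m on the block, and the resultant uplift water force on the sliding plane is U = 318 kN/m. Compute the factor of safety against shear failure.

Resolving the block weight along and normal to the plane and applying the Mohr–Coulomb strength on the joint:
N' = W cosα − U − V sinα = 2503·cos34.8° − 318 − 52·sin34.8° = 1707.7 kN/m
Driving force T = W sinα + V cosα = 2503·sin34.8° + 52·cos34.8° = 1471.2 kN/m
Resisting force R = c_j·L + N'·tanφ = 42·20.0 + 1707.7·tan28.9° = 840.0 + 942.7 = 1782.7 kN/m
FS = R / T = 1782.7 / 1471.2 = 1.212

FS = 1.21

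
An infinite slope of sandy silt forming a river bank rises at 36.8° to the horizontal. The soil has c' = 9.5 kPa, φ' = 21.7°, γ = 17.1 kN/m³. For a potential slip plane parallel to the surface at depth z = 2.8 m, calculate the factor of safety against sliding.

FS = 0.95

For an infinite slope with a slip plane parallel to the surface (no pore pressure): FS = [c' + γz cos²β tanφ'] / [γz sinβ cosβ].
γz = 17.1·2.8 = 47.88 kN/m²
Numerator = 9.5 + 47.88·cos²36.8°·tan21.7° = 9.5 + 47.88·0.6412·0.3979 = 21.717 kPa
Denominator = 47.88·sin36.8°·cos36.8° = 47.88·0.5990·0.8007 = 22.966 kPa
FS = 21.717 / 22.966 = 0.946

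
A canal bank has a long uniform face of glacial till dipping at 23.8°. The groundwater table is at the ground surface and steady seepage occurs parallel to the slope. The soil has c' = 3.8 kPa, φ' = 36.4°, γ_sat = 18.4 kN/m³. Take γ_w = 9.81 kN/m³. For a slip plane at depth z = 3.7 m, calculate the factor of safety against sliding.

FS = 0.93

With seepage parallel to the slope and the water table at the surface, the effective normal stress on the slip plane uses the buoyant unit weight γ' = γ_sat − γ_w while the driving shear stress uses γ_sat:
FS = [c' + γ' z cos²β tanφ'] / [γ_sat z sinβ cosβ]
γ' = 18.4 − 9.81 = 8.59 kN/m³
Numerator = 3.8 + 8.59·3.7·cos²23.8°·tan36.4° = 3.8 + 8.59·3.7·0.8372·0.7373 = 23.417 kPa
Denominator = 18.4·3.7·sin23.8°·cos23.8° = 18.4·3.7·0.4035·0.9150 = 25.137 kPa
FS = 23.417 / 25.137 = 0.932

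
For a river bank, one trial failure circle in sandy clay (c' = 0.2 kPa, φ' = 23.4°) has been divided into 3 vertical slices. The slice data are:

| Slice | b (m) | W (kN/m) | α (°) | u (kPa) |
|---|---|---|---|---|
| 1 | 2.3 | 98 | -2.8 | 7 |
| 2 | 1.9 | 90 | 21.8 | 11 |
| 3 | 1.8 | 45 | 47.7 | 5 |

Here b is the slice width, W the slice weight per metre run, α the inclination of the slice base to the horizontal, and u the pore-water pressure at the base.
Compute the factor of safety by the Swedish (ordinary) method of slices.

Ordinary method of slices: FS = Σ[c'·Δl_i + (W_i cosα_i − u_i·Δl_i)·tanφ'] / Σ W_i sinα_i, with Δl_i = b_i / cosα_i.
Slice 1: Δl = 2.3/cos(-2.8°) = 2.303 m; N'_1 = 98·cos(-2.8°) − 7·2.303 = 81.8; c'Δl = 0.46; W sinα = -4.8
Slice 2: Δl = 1.9/cos21.8° = 2.046 m; N'_2 = 90·cos21.8° − 11·2.046 = 61.1; c'Δl = 0.41; W sinα = 33.4
Slice 3: Δl = 1.8/cos47.7° = 2.675 m; N'_3 = 45·cos47.7° − 5·2.675 = 16.9; c'Δl = 0.53; W sinα = 33.3
Σc'Δl = 1.4 kN/m; ΣN' = 159.7 kN/m; ΣW sinα = 61.9 kN/m
Resisting = 1.4 + 159.7·tan23.4° = 1.4 + 69.1 = 70.5 kN/m
FS = 70.5 / 61.9 = 1.139

FS = 1.14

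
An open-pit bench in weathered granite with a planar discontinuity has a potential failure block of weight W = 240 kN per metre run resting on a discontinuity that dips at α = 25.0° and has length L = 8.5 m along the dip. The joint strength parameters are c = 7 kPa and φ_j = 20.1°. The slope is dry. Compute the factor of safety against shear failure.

Resolving the block weight along and normal to the plane and applying the Mohr–Coulomb strength on the joint:
N' = W cosα = 240·cos25.0° = 217.5 kN/m
Driving force T = W sinα = 240·sin25.0° = 101.4 kN/m
Resisting force R = c·L + N'·tanφ_j = 7·8.5 + 217.5·tan20.1° = 59.5 + 79.6 = 139.1 kN/m
FS = R / T = 139.1 / 101.4 = 1.371

FS = 1.37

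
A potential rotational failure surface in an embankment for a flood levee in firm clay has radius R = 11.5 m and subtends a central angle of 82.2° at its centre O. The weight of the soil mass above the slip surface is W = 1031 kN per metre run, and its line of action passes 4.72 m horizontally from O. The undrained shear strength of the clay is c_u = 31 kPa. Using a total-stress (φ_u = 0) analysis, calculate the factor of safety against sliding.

Taking moments about the centre O, the resisting moment is provided by the undrained shear strength acting along the arc:
Arc length L_a = R·θ = 11.5·(82.2°·π/180) = 11.5·1.4347 = 16.50 m
M_R = c_u·L_a·R = 31·16.50·11.5 = 5881.7 kN·m/m
M_D = W·d = 1031·4.72 = 4866.3 kN·m/m
FS = M_R / M_D = 5881.7 / 4866.3 = 1.209

FS = 1.21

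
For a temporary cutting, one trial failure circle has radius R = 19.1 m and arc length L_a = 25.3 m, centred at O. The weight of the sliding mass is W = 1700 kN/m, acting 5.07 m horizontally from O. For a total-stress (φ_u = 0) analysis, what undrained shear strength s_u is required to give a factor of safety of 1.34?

s_u = 23.9 kPa

FS = s_u·L_a·R / (W·d), so s_u = FS·W·d / (L_a·R).
s_u = 1.34·1700·5.07 / (25.30·19.1) = 11549.5 / 483.23 = 23.90 kPa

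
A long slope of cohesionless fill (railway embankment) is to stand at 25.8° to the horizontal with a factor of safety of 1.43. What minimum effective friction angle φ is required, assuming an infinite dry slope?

φ = 34.7°

FS = tanφ/tanβ ⇒ tanφ = FS · tanβ = 1.43 · tan25.8° = 0.6913
φ = arctan(0.6913) = 34.66°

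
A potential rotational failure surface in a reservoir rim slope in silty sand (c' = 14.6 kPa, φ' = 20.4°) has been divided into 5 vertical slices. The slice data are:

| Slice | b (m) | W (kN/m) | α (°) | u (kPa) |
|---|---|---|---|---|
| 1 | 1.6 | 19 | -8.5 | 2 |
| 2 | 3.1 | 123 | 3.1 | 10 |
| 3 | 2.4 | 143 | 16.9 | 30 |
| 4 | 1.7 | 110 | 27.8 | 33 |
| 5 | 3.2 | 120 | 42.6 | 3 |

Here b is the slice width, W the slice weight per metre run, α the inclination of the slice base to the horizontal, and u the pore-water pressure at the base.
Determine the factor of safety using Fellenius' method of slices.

FS = 1.69

Ordinary method of slices: FS = Σ[c'·Δl_i + (W_i cosα_i − u_i·Δl_i)·tanφ'] / Σ W_i sinα_i, with Δl_i = b_i / cosα_i.
Slice 1: Δl = 1.6/cos(-8.5°) = 1.618 m; N'_1 = 19·cos(-8.5°) − 2·1.618 = 15.6; c'Δl = 23.62; W sinα = -2.8
Slice 2: Δl = 3.1/cos3.1° = 3.105 m; N'_2 = 123·cos3.1° − 10·3.105 = 91.8; c'Δl = 45.33; W sinα = 6.7
Slice 3: Δl = 2.4/cos16.9° = 2.508 m; N'_3 = 143·cos16.9° − 30·2.508 = 61.6; c'Δl = 36.62; W sinα = 41.6
Slice 4: Δl = 1.7/cos27.8° = 1.922 m; N'_4 = 110·cos27.8° − 33·1.922 = 33.9; c'Δl = 28.06; W sinα = 51.3
Slice 5: Δl = 3.2/cos42.6° = 4.347 m; N'_5 = 120·cos42.6° − 3·4.347 = 75.3; c'Δl = 63.47; W sinα = 81.2
Σc'Δl = 197.1 kN/m; ΣN' = 278.1 kN/m; ΣW sinα = 177.9 kN/m
Resisting = 197.1 + 278.1·tan20.4° = 197.1 + 103.4 = 300.5 kN/m
FS = 300.5 / 177.9 = 1.689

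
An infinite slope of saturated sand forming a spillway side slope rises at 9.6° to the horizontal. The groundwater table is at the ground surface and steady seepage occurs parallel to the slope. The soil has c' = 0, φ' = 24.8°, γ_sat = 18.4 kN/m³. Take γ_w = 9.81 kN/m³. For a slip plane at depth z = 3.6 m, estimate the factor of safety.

FS = 1.28

With seepage parallel to the slope and the water table at the surface, the effective normal stress on the slip plane uses the buoyant unit weight γ' = γ_sat − γ_w while the driving shear stress uses γ_sat:
FS = [c' + γ' z cos²β tanφ'] / [γ_sat z sinβ cosβ]
(For c' = 0 this reduces to FS = (γ'/γ_sat)·tanφ'/tanβ.)
γ' = 18.4 − 9.81 = 8.59 kN/m³
Numerator = 0.0 + 8.59·3.6·cos²9.6°·tan24.8° = 0.0 + 8.59·3.6·0.9722·0.4621 = 13.891 kPa
Denominator = 18.4·3.6·sin9.6°·cos9.6° = 18.4·3.6·0.1668·0.9860 = 10.892 kPa
FS = 13.891 / 10.892 = 1.275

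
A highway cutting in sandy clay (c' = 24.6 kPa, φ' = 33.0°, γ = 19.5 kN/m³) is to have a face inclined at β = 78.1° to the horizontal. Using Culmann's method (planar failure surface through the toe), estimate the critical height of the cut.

Culmann's analysis gives the critical failure plane at α_cr = (β + φ')/2 = (78.1 + 33.0)/2 = 55.5°, and the critical height
H_c = (4c'/γ) · sinβ cosφ' / [1 − cos(β − φ')]
    = (4·24.6/19.5) · sin78.1°·cos33.0° / [1 − cos(45.1°)]
    = 5.046 · 0.9785·0.8387 / [1 − 0.7059]
    = 5.046 · 0.8206 / 0.2941
    = 14.08 m

H_c = 14.08 m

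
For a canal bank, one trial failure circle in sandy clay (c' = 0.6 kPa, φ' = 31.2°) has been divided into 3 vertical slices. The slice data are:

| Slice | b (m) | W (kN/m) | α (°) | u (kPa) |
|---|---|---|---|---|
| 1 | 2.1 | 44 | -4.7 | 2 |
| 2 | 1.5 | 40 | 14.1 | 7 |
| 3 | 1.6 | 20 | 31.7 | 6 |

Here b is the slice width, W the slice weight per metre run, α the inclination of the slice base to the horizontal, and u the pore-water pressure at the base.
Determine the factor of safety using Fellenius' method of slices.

Ordinary method of slices: FS = Σ[c'·Δl_i + (W_i cosα_i − u_i·Δl_i)·tanφ'] / Σ W_i sinα_i, with Δl_i = b_i / cosα_i.
Slice 1: Δl = 2.1/cos(-4.7°) = 2.107 m; N'_1 = 44·cos(-4.7°) − 2·2.107 = 39.6; c'Δl = 1.26; W sinα = -3.6
Slice 2: Δl = 1.5/cos14.1° = 1.547 m; N'_2 = 40·cos14.1° − 7·1.547 = 28.0; c'Δl = 0.93; W sinα = 9.7
Slice 3: Δl = 1.6/cos31.7° = 1.881 m; N'_3 = 20·cos31.7° − 6·1.881 = 5.7; c'Δl = 1.13; W sinα = 10.5
Σc'Δl = 3.3 kN/m; ΣN' = 73.3 kN/m; ΣW sinα = 16.6 kN/m
Resisting = 3.3 + 73.3·tan31.2° = 3.3 + 44.4 = 47.7 kN/m
FS = 47.7 / 16.6 = 2.867

FS = 2.87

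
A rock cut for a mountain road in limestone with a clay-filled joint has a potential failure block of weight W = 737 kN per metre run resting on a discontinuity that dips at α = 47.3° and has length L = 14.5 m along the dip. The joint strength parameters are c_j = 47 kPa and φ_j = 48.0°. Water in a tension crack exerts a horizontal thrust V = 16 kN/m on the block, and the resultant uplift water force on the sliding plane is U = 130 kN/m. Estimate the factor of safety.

Resolving the block weight along and normal to the plane and applying the Mohr–Coulomb strength on the joint:
N' = W cosα − U − V sinα = 737·cos47.3° − 130 − 16·sin47.3° = 358.0 kN/m
Driving force T = W sinα + V cosα = 737·sin47.3° + 16·cos47.3° = 552.5 kN/m
Resisting force R = c_j·L + N'·tanφ_j = 47·14.5 + 358.0·tan48.0° = 681.5 + 397.6 = 1079.1 kN/m
FS = R / T = 1079.1 / 552.5 = 1.953

FS = 1.95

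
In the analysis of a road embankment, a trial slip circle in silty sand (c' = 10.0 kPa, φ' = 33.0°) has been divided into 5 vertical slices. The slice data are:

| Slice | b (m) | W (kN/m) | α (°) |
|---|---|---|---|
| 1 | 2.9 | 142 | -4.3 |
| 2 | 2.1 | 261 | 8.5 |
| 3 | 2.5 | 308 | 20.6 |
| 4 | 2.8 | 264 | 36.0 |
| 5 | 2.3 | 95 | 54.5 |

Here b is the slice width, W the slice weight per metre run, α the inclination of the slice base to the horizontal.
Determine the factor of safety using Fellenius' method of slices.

Ordinary method of slices: FS = Σ[c'·Δl_i + (W_i cosα_i)·tanφ'] / Σ W_i sinα_i, with Δl_i = b_i / cosα_i.
Slice 1: Δl = 2.9/cos(-4.3°) = 2.908 m; N'_1 = 142·cos(-4.3°) = 141.6; c'Δl = 29.08; W sinα = -10.6
Slice 2: Δl = 2.1/cos8.5° = 2.123 m; N'_2 = 261·cos8.5° = 258.1; c'Δl = 21.23; W sinα = 38.6
Slice 3: Δl = 2.5/cos20.6° = 2.671 m; N'_3 = 308·cos20.6° = 288.3; c'Δl = 26.71; W sinα = 108.4
Slice 4: Δl = 2.8/cos36.0° = 3.461 m; N'_4 = 264·cos36.0° = 213.6; c'Δl = 34.61; W sinα = 155.2
Slice 5: Δl = 2.3/cos54.5° = 3.961 m; N'_5 = 95·cos54.5° = 55.2; c'Δl = 39.61; W sinα = 77.3
Σc'Δl = 151.2 kN/m; ΣN' = 956.8 kN/m; ΣW sinα = 368.8 kN/m
Resisting = 151.2 + 956.8·tan33.0° = 151.2 + 621.3 = 772.6 kN/m
FS = 772.6 / 368.8 = 2.095

FS = 2.09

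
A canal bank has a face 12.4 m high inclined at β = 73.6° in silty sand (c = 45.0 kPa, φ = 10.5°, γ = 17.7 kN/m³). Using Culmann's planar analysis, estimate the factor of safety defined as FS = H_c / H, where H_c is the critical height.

FS = 1.41

H_c = (4c/γ) · sinβ cosφ / [1 − cos(β − φ)]
    = (4·45.0/17.7) · sin73.6°·cos10.5° / [1 − cos63.1°]
    = 10.169 · 0.9433 / 0.5476 = 17.52 m
FS = H_c / H = 17.52 / 12.4 = 1.413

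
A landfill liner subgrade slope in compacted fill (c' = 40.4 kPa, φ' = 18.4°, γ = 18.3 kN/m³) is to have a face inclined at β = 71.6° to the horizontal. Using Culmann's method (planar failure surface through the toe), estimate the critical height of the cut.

Culmann's analysis gives the critical failure plane at α_cr = (β + φ')/2 = (71.6 + 18.4)/2 = 45.0°, and the critical height
H_c = (4c'/γ) · sinβ cosφ' / [1 − cos(β − φ')]
    = (4·40.4/18.3) · sin71.6°·cos18.4° / [1 − cos(53.2°)]
    = 8.831 · 0.9489·0.9489 / [1 − 0.5990]
    = 8.831 · 0.9004 / 0.4010
    = 19.83 m

H_c = 19.83 m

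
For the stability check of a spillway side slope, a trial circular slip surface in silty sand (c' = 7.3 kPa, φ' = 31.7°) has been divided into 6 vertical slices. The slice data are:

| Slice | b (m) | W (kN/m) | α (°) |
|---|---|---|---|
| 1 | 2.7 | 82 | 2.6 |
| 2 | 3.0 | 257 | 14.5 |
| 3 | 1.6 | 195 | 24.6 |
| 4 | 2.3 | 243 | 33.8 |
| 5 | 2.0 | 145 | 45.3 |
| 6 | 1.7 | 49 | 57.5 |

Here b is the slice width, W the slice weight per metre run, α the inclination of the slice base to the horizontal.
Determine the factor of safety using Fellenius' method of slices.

Ordinary method of slices: FS = Σ[c'·Δl_i + (W_i cosα_i)·tanφ'] / Σ W_i sinα_i, with Δl_i = b_i / cosα_i.
Slice 1: Δl = 2.7/cos2.6° = 2.703 m; N'_1 = 82·cos2.6° = 81.9; c'Δl = 19.73; W sinα = 3.7
Slice 2: Δl = 3.0/cos14.5° = 3.099 m; N'_2 = 257·cos14.5° = 248.8; c'Δl = 22.62; W sinα = 64.3
Slice 3: Δl = 1.6/cos24.6° = 1.760 m; N'_3 = 195·cos24.6° = 177.3; c'Δl = 12.85; W sinα = 81.2
Slice 4: Δl = 2.3/cos33.8° = 2.768 m; N'_4 = 243·cos33.8° = 201.9; c'Δl = 20.20; W sinα = 135.2
Slice 5: Δl = 2.0/cos45.3° = 2.843 m; N'_5 = 145·cos45.3° = 102.0; c'Δl = 20.76; W sinα = 103.1
Slice 6: Δl = 1.7/cos57.5° = 3.164 m; N'_6 = 49·cos57.5° = 26.3; c'Δl = 23.10; W sinα = 41.3
Σc'Δl = 119.3 kN/m; ΣN' = 838.3 kN/m; ΣW sinα = 428.8 kN/m
Resisting = 119.3 + 838.3·tan31.7° = 119.3 + 517.7 = 637.0 kN/m
FS = 637.0 / 428.8 = 1.485

FS = 1.49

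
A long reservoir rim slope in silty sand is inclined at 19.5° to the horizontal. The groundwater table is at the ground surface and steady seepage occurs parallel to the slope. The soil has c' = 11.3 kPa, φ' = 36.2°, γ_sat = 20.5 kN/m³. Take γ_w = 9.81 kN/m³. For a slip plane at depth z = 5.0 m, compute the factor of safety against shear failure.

FS = 1.43

With seepage parallel to the slope and the water table at the surface, the effective normal stress on the slip plane uses the buoyant unit weight γ' = γ_sat − γ_w while the driving shear stress uses γ_sat:
FS = [c' + γ' z cos²β tanφ'] / [γ_sat z sinβ cosβ]
γ' = 20.5 − 9.81 = 10.69 kN/m³
Numerator = 11.3 + 10.69·5.0·cos²19.5°·tan36.2° = 11.3 + 10.69·5.0·0.8886·0.7319 = 46.061 kPa
Denominator = 20.5·5.0·sin19.5°·cos19.5° = 20.5·5.0·0.3338·0.9426 = 32.253 kPa
FS = 46.061 / 32.253 = 1.428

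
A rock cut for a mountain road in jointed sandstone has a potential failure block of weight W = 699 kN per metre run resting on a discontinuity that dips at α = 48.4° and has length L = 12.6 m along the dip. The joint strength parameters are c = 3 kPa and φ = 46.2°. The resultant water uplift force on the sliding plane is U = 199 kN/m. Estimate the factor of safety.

Resolving the block weight along and normal to the plane and applying the Mohr–Coulomb strength on the joint:
N' = W cosα − U = 699·cos48.4° − 199 = 265.1 kN/m
Driving force T = W sinα = 699·sin48.4° = 522.7 kN/m
Resisting force R = c·L + N'·tanφ = 3·12.6 + 265.1·tan46.2° = 37.8 + 276.4 = 314.2 kN/m
FS = R / T = 314.2 / 522.7 = 0.601

FS = 0.60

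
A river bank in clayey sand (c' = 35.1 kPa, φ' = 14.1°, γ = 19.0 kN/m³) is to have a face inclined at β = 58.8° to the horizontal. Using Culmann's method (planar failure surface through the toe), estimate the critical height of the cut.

H_c = 21.20 m

Culmann's analysis gives the critical failure plane at α_cr = (β + φ')/2 = (58.8 + 14.1)/2 = 36.4°, and the critical height
H_c = (4c'/γ) · sinβ cosφ' / [1 − cos(β − φ')]
    = (4·35.1/19.0) · sin58.8°·cos14.1° / [1 − cos(44.7°)]
    = 7.389 · 0.8554·0.9699 / [1 − 0.7108]
    = 7.389 · 0.8296 / 0.2892
    = 21.20 m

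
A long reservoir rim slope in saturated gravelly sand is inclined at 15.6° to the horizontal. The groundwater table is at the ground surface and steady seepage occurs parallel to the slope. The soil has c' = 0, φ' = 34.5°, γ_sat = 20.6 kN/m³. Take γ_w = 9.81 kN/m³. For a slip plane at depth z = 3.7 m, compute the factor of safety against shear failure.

FS = 1.29

With seepage parallel to the slope and the water table at the surface, the effective normal stress on the slip plane uses the buoyant unit weight γ' = γ_sat − γ_w while the driving shear stress uses γ_sat:
FS = [c' + γ' z cos²β tanφ'] / [γ_sat z sinβ cosβ]
(For c' = 0 this reduces to FS = (γ'/γ_sat)·tanφ'/tanβ.)
γ' = 20.6 − 9.81 = 10.79 kN/m³
Numerator = 0.0 + 10.79·3.7·cos²15.6°·tan34.5° = 0.0 + 10.79·3.7·0.9277·0.6873 = 25.454 kPa
Denominator = 20.6·3.7·sin15.6°·cos15.6° = 20.6·3.7·0.2689·0.9632 = 19.742 kPa
FS = 25.454 / 19.742 = 1.289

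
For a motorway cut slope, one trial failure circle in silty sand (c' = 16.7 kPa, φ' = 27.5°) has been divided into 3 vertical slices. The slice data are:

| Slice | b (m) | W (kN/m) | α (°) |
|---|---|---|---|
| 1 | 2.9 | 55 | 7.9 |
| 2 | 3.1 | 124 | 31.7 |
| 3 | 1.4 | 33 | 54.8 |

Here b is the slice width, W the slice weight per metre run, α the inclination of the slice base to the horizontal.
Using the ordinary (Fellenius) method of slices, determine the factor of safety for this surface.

FS = 2.44

Ordinary method of slices: FS = Σ[c'·Δl_i + (W_i cosα_i)·tanφ'] / Σ W_i sinα_i, with Δl_i = b_i / cosα_i.
Slice 1: Δl = 2.9/cos7.9° = 2.928 m; N'_1 = 55·cos7.9° = 54.5; c'Δl = 48.89; W sinα = 7.6
Slice 2: Δl = 3.1/cos31.7° = 3.644 m; N'_2 = 124·cos31.7° = 105.5; c'Δl = 60.85; W sinα = 65.2
Slice 3: Δl = 1.4/cos54.8° = 2.429 m; N'_3 = 33·cos54.8° = 19.0; c'Δl = 40.56; W sinα = 27.0
Σc'Δl = 150.3 kN/m; ΣN' = 179.0 kN/m; ΣW sinα = 99.7 kN/m
Resisting = 150.3 + 179.0·tan27.5° = 150.3 + 93.2 = 243.5 kN/m
FS = 243.5 / 99.7 = 2.443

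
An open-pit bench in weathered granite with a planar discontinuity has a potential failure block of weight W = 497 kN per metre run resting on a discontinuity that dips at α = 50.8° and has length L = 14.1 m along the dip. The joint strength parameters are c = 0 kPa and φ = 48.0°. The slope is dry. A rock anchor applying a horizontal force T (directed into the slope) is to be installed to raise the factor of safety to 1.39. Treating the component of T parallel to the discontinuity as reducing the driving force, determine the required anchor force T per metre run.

Resolving forces along and normal to the sliding plane, with the horizontal anchor force T adding T·sinα to the effective normal force and T·cosα acting up the plane against the driving force:
FS = [cL + (W cosα + T sinα) tanφ] / [W sinα − T cosα]
Without the anchor: N' = 314.1 kN/m, driving T_d = 385.1 kN/m, resisting R = 0·14.1 + 314.1·tan48.0° = 348.9 kN/m, FS = 0.91.
Setting FS = 1.39 and solving for T:
1.39·(385.1 − T cos50.8°) = 348.9 + T sin50.8°·tan48.0°
T·(sin50.8°·tan48.0° + 1.39·cos50.8°) = 1.39·385.1 − 348.9
T·(0.7749·1.1106 + 1.39·0.6320) = 535.4 − 348.9 = 186.5
T·1.7392 = 186.5
T = 107.2 kN/m

T = 107 kN/m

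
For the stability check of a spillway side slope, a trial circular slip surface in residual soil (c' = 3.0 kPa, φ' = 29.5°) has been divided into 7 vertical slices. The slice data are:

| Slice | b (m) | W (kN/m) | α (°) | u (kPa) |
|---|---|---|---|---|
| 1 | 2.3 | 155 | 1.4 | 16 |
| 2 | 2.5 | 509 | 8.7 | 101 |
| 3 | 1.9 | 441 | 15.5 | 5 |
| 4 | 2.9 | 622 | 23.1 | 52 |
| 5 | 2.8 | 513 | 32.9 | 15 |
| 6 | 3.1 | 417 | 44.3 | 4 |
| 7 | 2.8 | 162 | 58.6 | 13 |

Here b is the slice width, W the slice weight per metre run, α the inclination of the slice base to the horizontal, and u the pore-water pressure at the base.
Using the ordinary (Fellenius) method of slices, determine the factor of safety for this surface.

Ordinary method of slices: FS = Σ[c'·Δl_i + (W_i cosα_i − u_i·Δl_i)·tanφ'] / Σ W_i sinα_i, with Δl_i = b_i / cosα_i.
Slice 1: Δl = 2.3/cos1.4° = 2.301 m; N'_1 = 155·cos1.4° − 16·2.301 = 118.1; c'Δl = 6.90; W sinα = 3.8
Slice 2: Δl = 2.5/cos8.7° = 2.529 m; N'_2 = 509·cos8.7° − 101·2.529 = 247.7; c'Δl = 7.59; W sinα = 77.0
Slice 3: Δl = 1.9/cos15.5° = 1.972 m; N'_3 = 441·cos15.5° − 5·1.972 = 415.1; c'Δl = 5.92; W sinα = 117.9
Slice 4: Δl = 2.9/cos23.1° = 3.153 m; N'_4 = 622·cos23.1° − 52·3.153 = 408.2; c'Δl = 9.46; W sinα = 244.0
Slice 5: Δl = 2.8/cos32.9° = 3.335 m; N'_5 = 513·cos32.9° − 15·3.335 = 380.7; c'Δl = 10.00; W sinα = 278.6
Slice 6: Δl = 3.1/cos44.3° = 4.331 m; N'_6 = 417·cos44.3° − 4·4.331 = 281.1; c'Δl = 12.99; W sinα = 291.2
Slice 7: Δl = 2.8/cos58.6° = 5.374 m; N'_7 = 162·cos58.6° − 13·5.374 = 14.5; c'Δl = 16.12; W sinα = 138.3
Σc'Δl = 69.0 kN/m; ΣN' = 1865.5 kN/m; ΣW sinα = 1150.8 kN/m
Resisting = 69.0 + 1865.5·tan29.5° = 69.0 + 1055.4 = 1124.4 kN/m
FS = 1124.4 / 1150.8 = 0.977

FS = 0.98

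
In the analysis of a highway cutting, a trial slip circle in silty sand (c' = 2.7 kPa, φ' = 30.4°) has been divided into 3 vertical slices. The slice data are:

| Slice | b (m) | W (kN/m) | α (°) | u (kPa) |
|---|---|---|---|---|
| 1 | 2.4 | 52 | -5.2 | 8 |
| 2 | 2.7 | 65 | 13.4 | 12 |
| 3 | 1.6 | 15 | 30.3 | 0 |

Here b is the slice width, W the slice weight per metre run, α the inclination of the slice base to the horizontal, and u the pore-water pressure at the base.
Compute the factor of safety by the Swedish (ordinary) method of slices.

FS = 3.53

Ordinary method of slices: FS = Σ[c'·Δl_i + (W_i cosα_i − u_i·Δl_i)·tanφ'] / Σ W_i sinα_i, with Δl_i = b_i / cosα_i.
Slice 1: Δl = 2.4/cos(-5.2°) = 2.410 m; N'_1 = 52·cos(-5.2°) − 8·2.410 = 32.5; c'Δl = 6.51; W sinα = -4.7
Slice 2: Δl = 2.7/cos13.4° = 2.776 m; N'_2 = 65·cos13.4° − 12·2.776 = 29.9; c'Δl = 7.49; W sinα = 15.1
Slice 3: Δl = 1.6/cos30.3° = 1.853 m; N'_3 = 15·cos30.3° − 0·1.853 = 13.0; c'Δl = 5.00; W sinα = 7.6
Σc'Δl = 19.0 kN/m; ΣN' = 75.4 kN/m; ΣW sinα = 17.9 kN/m
Resisting = 19.0 + 75.4·tan30.4° = 19.0 + 44.2 = 63.2 kN/m
FS = 63.2 / 17.9 = 3.529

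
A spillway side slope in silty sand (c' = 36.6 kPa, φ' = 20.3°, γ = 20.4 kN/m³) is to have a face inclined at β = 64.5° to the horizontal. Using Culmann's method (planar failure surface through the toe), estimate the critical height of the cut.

H_c = 21.46 m

Culmann's analysis gives the critical failure plane at α_cr = (β + φ')/2 = (64.5 + 20.3)/2 = 42.4°, and the critical height
H_c = (4c'/γ) · sinβ cosφ' / [1 − cos(β − φ')]
    = (4·36.6/20.4) · sin64.5°·cos20.3° / [1 − cos(44.2°)]
    = 7.176 · 0.9026·0.9379 / [1 − 0.7169]
    = 7.176 · 0.8465 / 0.2831
    = 21.46 m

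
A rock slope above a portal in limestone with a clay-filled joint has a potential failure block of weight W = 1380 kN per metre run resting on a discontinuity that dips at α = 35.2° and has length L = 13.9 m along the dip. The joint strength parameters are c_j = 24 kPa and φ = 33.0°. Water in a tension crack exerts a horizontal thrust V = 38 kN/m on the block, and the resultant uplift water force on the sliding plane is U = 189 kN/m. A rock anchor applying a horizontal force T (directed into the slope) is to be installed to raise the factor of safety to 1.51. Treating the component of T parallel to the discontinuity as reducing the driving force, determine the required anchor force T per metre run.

T = 198 kN/m

Resolving forces along and normal to the sliding plane, with the horizontal anchor force T adding T·sinα to the effective normal force and T·cosα acting up the plane against the driving force:
FS = [c_jL + (W cosα − U − V sinα + T sinα) tanφ] / [W sinα + V cosα − T cosα]
Without the anchor: N' = 916.8 kN/m, driving T_d = 826.5 kN/m, resisting R = 24·13.9 + 916.8·tan33.0° = 928.9 kN/m, FS = 1.12.
Setting FS = 1.51 and solving for T:
1.51·(826.5 − T cos35.2°) = 928.9 + T sin35.2°·tan33.0°
T·(sin35.2°·tan33.0° + 1.51·cos35.2°) = 1.51·826.5 − 928.9
T·(0.5764·0.6494 + 1.51·0.8171) = 1248.1 − 928.9 = 319.1
T·1.6082 = 319.1
T = 198.4 kN/m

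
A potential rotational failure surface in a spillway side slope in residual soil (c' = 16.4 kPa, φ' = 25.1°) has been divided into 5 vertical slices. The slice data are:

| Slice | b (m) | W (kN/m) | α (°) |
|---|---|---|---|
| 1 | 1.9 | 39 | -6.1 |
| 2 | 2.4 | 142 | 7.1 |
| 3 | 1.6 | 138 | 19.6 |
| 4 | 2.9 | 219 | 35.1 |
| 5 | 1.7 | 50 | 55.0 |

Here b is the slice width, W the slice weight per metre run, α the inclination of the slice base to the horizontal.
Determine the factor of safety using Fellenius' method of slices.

FS = 1.98

Ordinary method of slices: FS = Σ[c'·Δl_i + (W_i cosα_i)·tanφ'] / Σ W_i sinα_i, with Δl_i = b_i / cosα_i.
Slice 1: Δl = 1.9/cos(-6.1°) = 1.911 m; N'_1 = 39·cos(-6.1°) = 38.8; c'Δl = 31.34; W sinα = -4.1
Slice 2: Δl = 2.4/cos7.1° = 2.419 m; N'_2 = 142·cos7.1° = 140.9; c'Δl = 39.66; W sinα = 17.6
Slice 3: Δl = 1.6/cos19.6° = 1.698 m; N'_3 = 138·cos19.6° = 130.0; c'Δl = 27.85; W sinα = 46.3
Slice 4: Δl = 2.9/cos35.1° = 3.545 m; N'_4 = 219·cos35.1° = 179.2; c'Δl = 58.13; W sinα = 125.9
Slice 5: Δl = 1.7/cos55.0° = 2.964 m; N'_5 = 50·cos55.0° = 28.7; c'Δl = 48.61; W sinα = 41.0
Σc'Δl = 205.6 kN/m; ΣN' = 517.5 kN/m; ΣW sinα = 226.6 kN/m
Resisting = 205.6 + 517.5·tan25.1° = 205.6 + 242.4 = 448.0 kN/m
FS = 448.0 / 226.6 = 1.977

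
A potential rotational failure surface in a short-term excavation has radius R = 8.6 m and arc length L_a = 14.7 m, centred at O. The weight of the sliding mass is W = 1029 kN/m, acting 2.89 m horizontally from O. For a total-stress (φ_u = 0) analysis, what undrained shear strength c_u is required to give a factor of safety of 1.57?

c_u = 36.9 kPa

FS = c_u·L_a·R / (W·d), so c_u = FS·W·d / (L_a·R).
c_u = 1.57·1029·2.89 / (14.70·8.6) = 4668.9 / 126.42 = 36.93 kPa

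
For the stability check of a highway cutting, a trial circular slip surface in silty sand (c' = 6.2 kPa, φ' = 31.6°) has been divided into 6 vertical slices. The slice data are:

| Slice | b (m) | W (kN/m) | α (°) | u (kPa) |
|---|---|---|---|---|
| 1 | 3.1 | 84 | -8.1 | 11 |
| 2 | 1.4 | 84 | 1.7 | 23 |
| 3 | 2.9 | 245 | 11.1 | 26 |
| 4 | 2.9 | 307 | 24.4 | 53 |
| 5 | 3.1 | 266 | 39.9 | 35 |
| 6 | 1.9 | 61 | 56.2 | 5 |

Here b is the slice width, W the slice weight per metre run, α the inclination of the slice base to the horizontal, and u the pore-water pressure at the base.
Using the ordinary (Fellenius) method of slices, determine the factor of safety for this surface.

Ordinary method of slices: FS = Σ[c'·Δl_i + (W_i cosα_i − u_i·Δl_i)·tanφ'] / Σ W_i sinα_i, with Δl_i = b_i / cosα_i.
Slice 1: Δl = 3.1/cos(-8.1°) = 3.131 m; N'_1 = 84·cos(-8.1°) − 11·3.131 = 48.7; c'Δl = 19.41; W sinα = -11.8
Slice 2: Δl = 1.4/cos1.7° = 1.401 m; N'_2 = 84·cos1.7° − 23·1.401 = 51.7; c'Δl = 8.68; W sinα = 2.5
Slice 3: Δl = 2.9/cos11.1° = 2.955 m; N'_3 = 245·cos11.1° − 26·2.955 = 163.6; c'Δl = 18.32; W sinα = 47.2
Slice 4: Δl = 2.9/cos24.4° = 3.184 m; N'_4 = 307·cos24.4° − 53·3.184 = 110.8; c'Δl = 19.74; W sinα = 126.8
Slice 5: Δl = 3.1/cos39.9° = 4.041 m; N'_5 = 266·cos39.9° − 35·4.041 = 62.6; c'Δl = 25.05; W sinα = 170.6
Slice 6: Δl = 1.9/cos56.2° = 3.415 m; N'_6 = 61·cos56.2° − 5·3.415 = 16.9; c'Δl = 21.18; W sinα = 50.7
Σc'Δl = 112.4 kN/m; ΣN' = 454.3 kN/m; ΣW sinα = 386.0 kN/m
Resisting = 112.4 + 454.3·tan31.6° = 112.4 + 279.5 = 391.9 kN/m
FS = 391.9 / 386.0 = 1.015

FS = 1.02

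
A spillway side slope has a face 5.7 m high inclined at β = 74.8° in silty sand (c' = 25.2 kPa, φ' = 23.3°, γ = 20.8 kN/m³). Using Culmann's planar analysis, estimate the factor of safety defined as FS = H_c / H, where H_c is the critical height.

FS = 2.00

H_c = (4c'/γ) · sinβ cosφ' / [1 − cos(β − φ')]
    = (4·25.2/20.8) · sin74.8°·cos23.3° / [1 − cos51.5°]
    = 4.846 · 0.8863 / 0.3775 = 11.38 m
FS = H_c / H = 11.38 / 5.7 = 1.996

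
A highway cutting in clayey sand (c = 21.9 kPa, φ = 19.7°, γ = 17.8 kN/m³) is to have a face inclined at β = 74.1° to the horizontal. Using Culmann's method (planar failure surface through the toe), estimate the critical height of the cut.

Culmann's analysis gives the critical failure plane at α_cr = (β + φ)/2 = (74.1 + 19.7)/2 = 46.9°, and the critical height
H_c = (4c/γ) · sinβ cosφ / [1 − cos(β − φ)]
    = (4·21.9/17.8) · sin74.1°·cos19.7° / [1 − cos(54.4°)]
    = 4.921 · 0.9617·0.9415 / [1 − 0.5821]
    = 4.921 · 0.9055 / 0.4179
    = 10.66 m

H_c = 10.66 m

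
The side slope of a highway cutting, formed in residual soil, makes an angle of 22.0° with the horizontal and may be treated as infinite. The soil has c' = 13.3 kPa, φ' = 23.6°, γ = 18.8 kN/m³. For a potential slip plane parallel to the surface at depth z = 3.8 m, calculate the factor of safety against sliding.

For an infinite slope with a slip plane parallel to the surface (no pore pressure): FS = [c' + γz cos²β tanφ'] / [γz sinβ cosβ].
γz = 18.8·3.8 = 71.44 kN/m²
Numerator = 13.3 + 71.44·cos²22.0°·tan23.6° = 13.3 + 71.44·0.8597·0.4369 = 40.131 kPa
Denominator = 71.44·sin22.0°·cos22.0° = 71.44·0.3746·0.9272 = 24.813 kPa
FS = 40.131 / 24.813 = 1.617

FS = 1.62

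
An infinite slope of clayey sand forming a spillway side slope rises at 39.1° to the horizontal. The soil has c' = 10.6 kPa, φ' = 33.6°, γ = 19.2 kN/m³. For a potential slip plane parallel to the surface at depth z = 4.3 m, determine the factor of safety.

For an infinite slope with a slip plane parallel to the surface (no pore pressure): FS = [c' + γz cos²β tanφ'] / [γz sinβ cosβ].
γz = 19.2·4.3 = 82.56 kN/m²
Numerator = 10.6 + 82.56·cos²39.1°·tan33.6° = 10.6 + 82.56·0.6022·0.6644 = 43.635 kPa
Denominator = 82.56·sin39.1°·cos39.1° = 82.56·0.6307·0.7760 = 40.408 kPa
FS = 43.635 / 40.408 = 1.080

FS = 1.08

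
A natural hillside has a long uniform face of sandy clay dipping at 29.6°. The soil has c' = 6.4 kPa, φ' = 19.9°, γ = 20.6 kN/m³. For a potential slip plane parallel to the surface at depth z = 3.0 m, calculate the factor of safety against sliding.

FS = 0.88

For an infinite slope with a slip plane parallel to the surface (no pore pressure): FS = [c' + γz cos²β tanφ'] / [γz sinβ cosβ].
γz = 20.6·3.0 = 61.80 kN/m²
Numerator = 6.4 + 61.80·cos²29.6°·tan19.9° = 6.4 + 61.80·0.7560·0.3620 = 23.313 kPa
Denominator = 61.80·sin29.6°·cos29.6° = 61.80·0.4939·0.8695 = 26.542 kPa
FS = 23.313 / 26.542 = 0.878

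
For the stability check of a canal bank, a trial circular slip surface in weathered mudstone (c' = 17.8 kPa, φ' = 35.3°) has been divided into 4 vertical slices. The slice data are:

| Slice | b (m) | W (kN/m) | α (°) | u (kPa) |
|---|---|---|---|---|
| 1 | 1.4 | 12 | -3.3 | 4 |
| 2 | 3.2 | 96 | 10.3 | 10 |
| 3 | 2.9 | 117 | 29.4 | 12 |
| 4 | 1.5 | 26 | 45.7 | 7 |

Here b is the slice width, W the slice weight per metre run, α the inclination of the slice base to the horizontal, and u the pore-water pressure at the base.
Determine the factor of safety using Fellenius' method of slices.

FS = 2.97

Ordinary method of slices: FS = Σ[c'·Δl_i + (W_i cosα_i − u_i·Δl_i)·tanφ'] / Σ W_i sinα_i, with Δl_i = b_i / cosα_i.
Slice 1: Δl = 1.4/cos(-3.3°) = 1.402 m; N'_1 = 12·cos(-3.3°) − 4·1.402 = 6.4; c'Δl = 24.96; W sinα = -0.7
Slice 2: Δl = 3.2/cos10.3° = 3.252 m; N'_2 = 96·cos10.3° − 10·3.252 = 61.9; c'Δl = 57.89; W sinα = 17.2
Slice 3: Δl = 2.9/cos29.4° = 3.329 m; N'_3 = 117·cos29.4° − 12·3.329 = 62.0; c'Δl = 59.25; W sinα = 57.4
Slice 4: Δl = 1.5/cos45.7° = 2.148 m; N'_4 = 26·cos45.7° − 7·2.148 = 3.1; c'Δl = 38.23; W sinα = 18.6
Σc'Δl = 180.3 kN/m; ΣN' = 133.4 kN/m; ΣW sinα = 92.5 kN/m
Resisting = 180.3 + 133.4·tan35.3° = 180.3 + 94.5 = 274.8 kN/m
FS = 274.8 / 92.5 = 2.970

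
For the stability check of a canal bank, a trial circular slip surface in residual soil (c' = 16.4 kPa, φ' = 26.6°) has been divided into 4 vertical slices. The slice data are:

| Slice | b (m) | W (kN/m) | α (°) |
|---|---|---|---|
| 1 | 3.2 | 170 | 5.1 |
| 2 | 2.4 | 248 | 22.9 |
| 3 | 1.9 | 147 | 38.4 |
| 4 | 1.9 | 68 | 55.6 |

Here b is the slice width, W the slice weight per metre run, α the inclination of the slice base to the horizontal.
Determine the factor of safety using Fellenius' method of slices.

Ordinary method of slices: FS = Σ[c'·Δl_i + (W_i cosα_i)·tanφ'] / Σ W_i sinα_i, with Δl_i = b_i / cosα_i.
Slice 1: Δl = 3.2/cos5.1° = 3.213 m; N'_1 = 170·cos5.1° = 169.3; c'Δl = 52.69; W sinα = 15.1
Slice 2: Δl = 2.4/cos22.9° = 2.605 m; N'_2 = 248·cos22.9° = 228.5; c'Δl = 42.73; W sinα = 96.5
Slice 3: Δl = 1.9/cos38.4° = 2.424 m; N'_3 = 147·cos38.4° = 115.2; c'Δl = 39.76; W sinα = 91.3
Slice 4: Δl = 1.9/cos55.6° = 3.363 m; N'_4 = 68·cos55.6° = 38.4; c'Δl = 55.15; W sinα = 56.1
Σc'Δl = 190.3 kN/m; ΣN' = 551.4 kN/m; ΣW sinα = 259.0 kN/m
Resisting = 190.3 + 551.4·tan26.6° = 190.3 + 276.1 = 466.5 kN/m
FS = 466.5 / 259.0 = 1.801

FS = 1.80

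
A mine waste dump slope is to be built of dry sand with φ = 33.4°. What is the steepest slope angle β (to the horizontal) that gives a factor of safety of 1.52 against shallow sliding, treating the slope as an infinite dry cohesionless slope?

For an infinite dry cohesionless slope FS = tanφ/tanβ, so tanβ = tanφ / FS.
tanβ = tan33.4° / 1.52 = 0.6594 / 1.52 = 0.4338
β = arctan(0.4338) = 23.45°

β = 23.5°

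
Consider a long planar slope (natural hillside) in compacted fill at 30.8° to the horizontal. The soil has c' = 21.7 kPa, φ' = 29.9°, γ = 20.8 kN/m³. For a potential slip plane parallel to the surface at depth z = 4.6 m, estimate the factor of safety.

FS = 1.48

For an infinite slope with a slip plane parallel to the surface (no pore pressure): FS = [c' + γz cos²β tanφ'] / [γz sinβ cosβ].
γz = 20.8·4.6 = 95.68 kN/m²
Numerator = 21.7 + 95.68·cos²30.8°·tan29.9° = 21.7 + 95.68·0.7378·0.5750 = 62.293 kPa
Denominator = 95.68·sin30.8°·cos30.8° = 95.68·0.5120·0.8590 = 42.082 kPa
FS = 62.293 / 42.082 = 1.480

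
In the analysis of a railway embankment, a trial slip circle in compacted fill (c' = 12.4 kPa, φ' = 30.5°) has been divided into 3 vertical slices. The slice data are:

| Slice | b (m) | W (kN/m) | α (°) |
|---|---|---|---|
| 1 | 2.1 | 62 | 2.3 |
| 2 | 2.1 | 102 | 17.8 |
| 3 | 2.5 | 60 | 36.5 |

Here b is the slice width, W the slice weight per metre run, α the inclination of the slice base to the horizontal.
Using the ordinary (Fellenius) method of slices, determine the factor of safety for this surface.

FS = 3.09

Ordinary method of slices: FS = Σ[c'·Δl_i + (W_i cosα_i)·tanφ'] / Σ W_i sinα_i, with Δl_i = b_i / cosα_i.
Slice 1: Δl = 2.1/cos2.3° = 2.102 m; N'_1 = 62·cos2.3° = 62.0; c'Δl = 26.06; W sinα = 2.5
Slice 2: Δl = 2.1/cos17.8° = 2.206 m; N'_2 = 102·cos17.8° = 97.1; c'Δl = 27.35; W sinα = 31.2
Slice 3: Δl = 2.5/cos36.5° = 3.110 m; N'_3 = 60·cos36.5° = 48.2; c'Δl = 38.56; W sinα = 35.7
Σc'Δl = 92.0 kN/m; ΣN' = 207.3 kN/m; ΣW sinα = 69.4 kN/m
Resisting = 92.0 + 207.3·tan30.5° = 92.0 + 122.1 = 214.1 kN/m
FS = 214.1 / 69.4 = 3.087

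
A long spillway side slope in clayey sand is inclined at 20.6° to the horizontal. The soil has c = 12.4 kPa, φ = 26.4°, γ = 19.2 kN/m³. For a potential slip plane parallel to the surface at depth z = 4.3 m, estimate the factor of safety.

For an infinite slope with a slip plane parallel to the surface (no pore pressure): FS = [c + γz cos²β tanφ] / [γz sinβ cosβ].
γz = 19.2·4.3 = 82.56 kN/m²
Numerator = 12.4 + 82.56·cos²20.6°·tan26.4° = 12.4 + 82.56·0.8762·0.4964 = 48.310 kPa
Denominator = 82.56·sin20.6°·cos20.6° = 82.56·0.3518·0.9361 = 27.191 kPa
FS = 48.310 / 27.191 = 1.777

FS = 1.78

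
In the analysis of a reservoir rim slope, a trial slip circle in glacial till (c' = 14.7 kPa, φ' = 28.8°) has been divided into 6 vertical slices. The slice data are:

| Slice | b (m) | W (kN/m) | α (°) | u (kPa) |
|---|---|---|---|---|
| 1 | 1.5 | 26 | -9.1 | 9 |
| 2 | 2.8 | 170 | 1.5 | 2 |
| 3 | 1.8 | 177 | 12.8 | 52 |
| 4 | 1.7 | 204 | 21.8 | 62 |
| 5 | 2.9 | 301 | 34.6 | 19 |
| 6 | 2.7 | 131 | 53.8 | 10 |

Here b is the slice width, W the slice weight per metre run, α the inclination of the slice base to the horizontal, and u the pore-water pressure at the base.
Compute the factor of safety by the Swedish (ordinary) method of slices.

FS = 1.36

Ordinary method of slices: FS = Σ[c'·Δl_i + (W_i cosα_i − u_i·Δl_i)·tanφ'] / Σ W_i sinα_i, with Δl_i = b_i / cosα_i.
Slice 1: Δl = 1.5/cos(-9.1°) = 1.519 m; N'_1 = 26·cos(-9.1°) − 9·1.519 = 12.0; c'Δl = 22.33; W sinα = -4.1
Slice 2: Δl = 2.8/cos1.5° = 2.801 m; N'_2 = 170·cos1.5° − 2·2.801 = 164.3; c'Δl = 41.17; W sinα = 4.5
Slice 3: Δl = 1.8/cos12.8° = 1.846 m; N'_3 = 177·cos12.8° − 52·1.846 = 76.6; c'Δl = 27.13; W sinα = 39.2
Slice 4: Δl = 1.7/cos21.8° = 1.831 m; N'_4 = 204·cos21.8° − 62·1.831 = 75.9; c'Δl = 26.91; W sinα = 75.8
Slice 5: Δl = 2.9/cos34.6° = 3.523 m; N'_5 = 301·cos34.6° − 19·3.523 = 180.8; c'Δl = 51.79; W sinα = 170.9
Slice 6: Δl = 2.7/cos53.8° = 4.572 m; N'_6 = 131·cos53.8° − 10·4.572 = 31.7; c'Δl = 67.20; W sinα = 105.7
Σc'Δl = 236.5 kN/m; ΣN' = 541.3 kN/m; ΣW sinα = 391.9 kN/m
Resisting = 236.5 + 541.3·tan28.8° = 236.5 + 297.6 = 534.1 kN/m
FS = 534.1 / 391.9 = 1.363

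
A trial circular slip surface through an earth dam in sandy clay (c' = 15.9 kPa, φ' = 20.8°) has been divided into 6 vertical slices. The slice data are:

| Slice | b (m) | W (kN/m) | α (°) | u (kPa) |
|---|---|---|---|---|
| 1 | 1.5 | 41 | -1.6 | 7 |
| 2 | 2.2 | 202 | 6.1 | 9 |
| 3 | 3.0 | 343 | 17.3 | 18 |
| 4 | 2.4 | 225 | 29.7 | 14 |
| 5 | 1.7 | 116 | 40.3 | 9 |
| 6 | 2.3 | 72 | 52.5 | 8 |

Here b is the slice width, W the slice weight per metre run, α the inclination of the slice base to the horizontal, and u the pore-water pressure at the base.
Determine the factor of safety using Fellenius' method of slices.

FS = 1.43

Ordinary method of slices: FS = Σ[c'·Δl_i + (W_i cosα_i − u_i·Δl_i)·tanφ'] / Σ W_i sinα_i, with Δl_i = b_i / cosα_i.
Slice 1: Δl = 1.5/cos(-1.6°) = 1.501 m; N'_1 = 41·cos(-1.6°) − 7·1.501 = 30.5; c'Δl = 23.86; W sinα = -1.1
Slice 2: Δl = 2.2/cos6.1° = 2.213 m; N'_2 = 202·cos6.1° − 9·2.213 = 180.9; c'Δl = 35.18; W sinα = 21.5
Slice 3: Δl = 3.0/cos17.3° = 3.142 m; N'_3 = 343·cos17.3° − 18·3.142 = 270.9; c'Δl = 49.96; W sinα = 102.0
Slice 4: Δl = 2.4/cos29.7° = 2.763 m; N'_4 = 225·cos29.7° − 14·2.763 = 156.8; c'Δl = 43.93; W sinα = 111.5
Slice 5: Δl = 1.7/cos40.3° = 2.229 m; N'_5 = 116·cos40.3° − 9·2.229 = 68.4; c'Δl = 35.44; W sinα = 75.0
Slice 6: Δl = 2.3/cos52.5° = 3.778 m; N'_6 = 72·cos52.5° − 8·3.778 = 13.6; c'Δl = 60.07; W sinα = 57.1
Σc'Δl = 248.4 kN/m; ΣN' = 721.1 kN/m; ΣW sinα = 365.9 kN/m
Resisting = 248.4 + 721.1·tan20.8° = 248.4 + 273.9 = 522.4 kN/m
FS = 522.4 / 365.9 = 1.427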